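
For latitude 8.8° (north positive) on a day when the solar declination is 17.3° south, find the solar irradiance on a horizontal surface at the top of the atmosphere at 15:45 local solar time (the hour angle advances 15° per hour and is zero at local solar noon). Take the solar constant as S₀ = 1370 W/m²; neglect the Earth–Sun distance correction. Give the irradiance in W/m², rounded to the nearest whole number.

Hour angle H = 15° × (15.75 − 12) = 56.25°.
cos θ_z = sin(8.8°) sin(-17.3°) + cos(8.8°) cos(-17.3°) cos(56.25°) = -0.0455 + 0.5242 = 0.4787.
Top-of-atmosphere irradiance = S₀ cos θ_z = 1370 × 0.4787 = 655.82 W/m².

656 W/m²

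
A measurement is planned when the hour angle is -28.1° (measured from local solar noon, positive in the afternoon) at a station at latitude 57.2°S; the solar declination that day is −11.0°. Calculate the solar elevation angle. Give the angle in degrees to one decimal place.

39.0°

With φ = -57.2°, δ = -11.0°, H = -28.10°: sin φ sin δ = 0.1604, cos φ cos δ cos H = 0.4691, so cos θ_z = 0.6295.
θ_z = arccos(0.6295) = 50.99°, so the elevation is 90° − 50.99° = 39.01°.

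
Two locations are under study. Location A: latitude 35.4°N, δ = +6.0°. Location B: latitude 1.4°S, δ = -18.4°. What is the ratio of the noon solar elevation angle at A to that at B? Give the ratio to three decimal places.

A: 90° − |35.4 − (6.0)| = 60.60°.
B: 90° − |-1.4 − (-18.4)| = 73.00°.
Ratio A/B = 60.6000 / 73.0000 = 0.8301.

0.830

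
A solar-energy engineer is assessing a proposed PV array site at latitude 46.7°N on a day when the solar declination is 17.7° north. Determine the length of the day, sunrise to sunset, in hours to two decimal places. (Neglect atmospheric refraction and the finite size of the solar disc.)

−tan φ tan δ = −(1.0612)(0.3191) = -0.3386; H_s = arccos(-0.3386) = 109.79°.
Day length = 2 H_s / 15° h⁻¹ = 219.58° / 15 = 14.639 h.

14.64 hours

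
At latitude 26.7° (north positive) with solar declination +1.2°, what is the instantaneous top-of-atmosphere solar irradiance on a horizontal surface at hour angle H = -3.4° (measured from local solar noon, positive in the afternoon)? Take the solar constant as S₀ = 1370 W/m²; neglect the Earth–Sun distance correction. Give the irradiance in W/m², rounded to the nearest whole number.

1234 W/m²

cos θ_z = sin φ sin δ + cos φ cos δ cos H = (0.4493)(0.0209) + (0.8934)(0.9998)(0.9982) = 0.9010.
Top-of-atmosphere irradiance = S₀ cos θ_z = 1370 × 0.9010 = 1234.37 W/m².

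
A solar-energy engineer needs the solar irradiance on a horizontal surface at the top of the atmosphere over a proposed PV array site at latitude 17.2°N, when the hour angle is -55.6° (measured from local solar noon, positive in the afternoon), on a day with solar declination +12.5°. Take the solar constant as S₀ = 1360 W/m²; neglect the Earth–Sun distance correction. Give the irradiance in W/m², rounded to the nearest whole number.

With φ = 17.2°, δ = 12.5°, H = -55.60°: sin φ sin δ = 0.0640, cos φ cos δ cos H = 0.5269, so cos θ_z = 0.5909.
Top-of-atmosphere irradiance = S₀ cos θ_z = 1360 × 0.5909 = 803.62 W/m².

804 W/m²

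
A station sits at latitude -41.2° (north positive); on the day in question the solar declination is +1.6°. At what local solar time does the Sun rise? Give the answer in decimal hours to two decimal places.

−tan φ tan δ = −(-0.8754)(0.0279) = 0.0244; H_s = arccos(0.0244) = 88.60°.
Sunrise is at 12 − H_s/15 = 12 − 5.907 = 6.093 h local solar time.

6.09 h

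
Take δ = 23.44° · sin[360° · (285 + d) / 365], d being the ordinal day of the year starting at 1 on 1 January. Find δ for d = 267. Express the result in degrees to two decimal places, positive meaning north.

360 × (285 + 267) / 365 = 544.438°; sin(544.438°) = -0.0774.
δ = 23.44 × -0.0774 = -1.814° ≈ -1.81°.

-1.81°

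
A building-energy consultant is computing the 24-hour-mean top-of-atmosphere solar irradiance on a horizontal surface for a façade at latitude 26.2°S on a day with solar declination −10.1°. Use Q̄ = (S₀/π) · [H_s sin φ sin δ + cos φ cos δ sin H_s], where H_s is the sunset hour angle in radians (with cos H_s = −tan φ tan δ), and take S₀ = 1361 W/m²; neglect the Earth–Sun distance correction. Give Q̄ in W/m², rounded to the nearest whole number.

437 W/m²

cos H_s = −tan(-26.2°) · tan(-10.1°) = -0.0876, so H_s = arccos(-0.0876) = 95.03°. In radians, H_s = 1.6586.
H_s sin φ sin δ = 1.6586 × -0.4415 × -0.1754 = 0.1284.
cos φ cos δ sin H_s = 0.8973 × 0.9845 × 0.9961 = 0.8799.
Q̄ = (1361/π) × (0.1284 + 0.8799) = 433.22 × 1.0083 = 436.82 W/m².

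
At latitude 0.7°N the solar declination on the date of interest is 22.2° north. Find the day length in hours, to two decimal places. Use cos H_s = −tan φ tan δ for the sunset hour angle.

The sunset hour angle satisfies cos H_s = −tan φ tan δ = -0.0050, giving H_s = 90.29°.
Day length = 2 H_s / 15° h⁻¹ = 180.58° / 15 = 12.039 h.

12.04 hours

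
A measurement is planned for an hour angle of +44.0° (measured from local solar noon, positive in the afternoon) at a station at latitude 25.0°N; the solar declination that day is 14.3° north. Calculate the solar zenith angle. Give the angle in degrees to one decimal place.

42.6°

cos θ_z = sin(25.0°) sin(14.3°) + cos(25.0°) cos(14.3°) cos(44.00°) = 0.1044 + 0.6317 = 0.7361.
θ_z = arccos(0.7361) = 42.60°.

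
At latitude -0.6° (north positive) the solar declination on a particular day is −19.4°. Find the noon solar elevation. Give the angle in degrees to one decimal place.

71.2°

At local solar noon the hour angle is zero, so the elevation is 90° − |φ − δ| = 90° − |-0.6° − (-19.4°)| = 90° − 18.8° = 71.2°.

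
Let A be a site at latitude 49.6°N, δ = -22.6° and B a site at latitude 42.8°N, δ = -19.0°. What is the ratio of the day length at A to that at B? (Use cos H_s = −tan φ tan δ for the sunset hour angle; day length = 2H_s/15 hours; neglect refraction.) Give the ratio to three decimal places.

0.850

A: H_s = arccos(−tan 49.6° · tan -22.6°) = 60.72°, so 2H_s/15 = 8.0960 h.
B: H_s = arccos(−tan 42.8° · tan -19.0°) = 71.41°, so 2H_s/15 = 9.5213 h.
Ratio A/B = 8.0960 / 9.5213 = 0.8503.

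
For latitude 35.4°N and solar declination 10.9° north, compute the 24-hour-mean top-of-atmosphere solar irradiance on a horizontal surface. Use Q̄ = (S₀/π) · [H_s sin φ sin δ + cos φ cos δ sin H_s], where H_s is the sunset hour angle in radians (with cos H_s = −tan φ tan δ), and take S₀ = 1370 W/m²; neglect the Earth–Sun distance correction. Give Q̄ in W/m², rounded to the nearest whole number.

427 W/m²

−tan φ tan δ = −(0.7107)(0.1926) = -0.1369; H_s = arccos(-0.1369) = 97.87°. In radians, H_s = 1.7082.
H_s sin φ sin δ = 1.7082 × 0.5793 × 0.1891 = 0.1871.
cos φ cos δ sin H_s = 0.8151 × 0.9820 × 0.9906 = 0.7929.
Q̄ = (1370/π) × (0.1871 + 0.7929) = 436.08 × 0.9800 = 427.36 W/m².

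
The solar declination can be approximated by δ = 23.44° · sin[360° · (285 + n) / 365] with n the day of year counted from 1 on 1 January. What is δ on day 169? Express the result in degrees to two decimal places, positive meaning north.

+23.42°

360 × (285 + 169) / 365 = 447.781°; sin(447.781°) = 0.9993.
δ = 23.44 × 0.9993 = 23.424° ≈ +23.42°.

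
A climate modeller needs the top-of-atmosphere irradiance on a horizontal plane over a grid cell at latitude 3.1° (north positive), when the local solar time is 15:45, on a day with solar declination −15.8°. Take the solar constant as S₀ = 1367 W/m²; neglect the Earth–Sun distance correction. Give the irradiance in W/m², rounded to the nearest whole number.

710 W/m²

Hour angle H = 15° × (15.75 − 12) = 56.25°.
With φ = 3.1°, δ = -15.8°, H = 56.25°: sin φ sin δ = -0.0147, cos φ cos δ cos H = 0.5338, so cos θ_z = 0.5191.
Top-of-atmosphere irradiance = S₀ cos θ_z = 1367 × 0.5191 = 709.61 W/m².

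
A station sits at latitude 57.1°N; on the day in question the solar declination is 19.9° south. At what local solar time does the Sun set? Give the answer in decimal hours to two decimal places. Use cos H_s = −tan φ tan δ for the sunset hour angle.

15.73 h

−tan φ tan δ = −(1.5458)(-0.3620) = 0.5596; H_s = arccos(0.5596) = 55.97°.
Sunset is at 12 + H_s/15 = 12 + 3.731 = 15.731 h local solar time.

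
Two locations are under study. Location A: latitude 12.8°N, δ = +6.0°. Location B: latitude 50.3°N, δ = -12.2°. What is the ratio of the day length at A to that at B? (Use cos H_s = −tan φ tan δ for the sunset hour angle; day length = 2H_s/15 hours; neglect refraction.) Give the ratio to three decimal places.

A: H_s = arccos(−tan 12.8° · tan 6.0°) = 91.37°, so 2H_s/15 = 12.1827 h.
B: H_s = arccos(−tan 50.3° · tan -12.2°) = 74.90°, so 2H_s/15 = 9.9867 h.
Ratio A/B = 12.1827 / 9.9867 = 1.2199.

1.220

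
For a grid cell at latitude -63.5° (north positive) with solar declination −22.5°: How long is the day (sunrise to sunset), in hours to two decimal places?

19.49 hours

The sunset hour angle satisfies cos H_s = −tan φ tan δ = -0.8308, giving H_s = 146.18°.
Day length = 2 H_s / 15° h⁻¹ = 292.36° / 15 = 19.491 h.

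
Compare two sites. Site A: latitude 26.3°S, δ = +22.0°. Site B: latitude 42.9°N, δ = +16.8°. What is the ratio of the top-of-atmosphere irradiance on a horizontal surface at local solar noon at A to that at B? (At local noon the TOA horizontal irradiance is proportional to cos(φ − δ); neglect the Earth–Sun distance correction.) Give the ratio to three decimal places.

0.741

A: cos θ_z = cos(-26.3° − (22.0°)) = 0.6652.
B: cos θ_z = cos(42.9° − (16.8°)) = 0.8980.
Ratio A/B = 0.6652 / 0.8980 = 0.7408.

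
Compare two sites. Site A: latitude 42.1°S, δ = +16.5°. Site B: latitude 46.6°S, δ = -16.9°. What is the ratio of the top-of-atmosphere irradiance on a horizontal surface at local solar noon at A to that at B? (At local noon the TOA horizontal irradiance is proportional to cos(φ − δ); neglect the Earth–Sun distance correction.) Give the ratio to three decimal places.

0.600

A: cos θ_z = cos(-42.1° − (16.5°)) = 0.5210.
B: cos θ_z = cos(-46.6° − (-16.9°)) = 0.8686.
Ratio A/B = 0.5210 / 0.8686 = 0.5998.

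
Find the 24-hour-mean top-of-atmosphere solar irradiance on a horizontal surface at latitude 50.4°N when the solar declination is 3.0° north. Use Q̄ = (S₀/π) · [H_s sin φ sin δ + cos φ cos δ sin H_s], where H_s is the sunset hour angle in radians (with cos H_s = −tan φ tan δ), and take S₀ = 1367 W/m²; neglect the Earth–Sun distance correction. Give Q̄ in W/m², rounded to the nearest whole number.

−tan φ tan δ = −(1.2088)(0.0524) = -0.0633; H_s = arccos(-0.0633) = 93.63°. In radians, H_s = 1.6342.
H_s sin φ sin δ = 1.6342 × 0.7705 × 0.0523 = 0.0659.
cos φ cos δ sin H_s = 0.6374 × 0.9986 × 0.9980 = 0.6352.
Q̄ = (1367/π) × (0.0659 + 0.6352) = 435.13 × 0.7011 = 305.07 W/m².

305 W/m²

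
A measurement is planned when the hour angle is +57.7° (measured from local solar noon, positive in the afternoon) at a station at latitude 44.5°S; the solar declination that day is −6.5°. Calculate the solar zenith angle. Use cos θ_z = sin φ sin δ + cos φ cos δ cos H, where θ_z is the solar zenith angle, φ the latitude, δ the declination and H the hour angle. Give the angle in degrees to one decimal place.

With φ = -44.5°, δ = -6.5°, H = 57.70°: sin φ sin δ = 0.0793, cos φ cos δ cos H = 0.3787, so cos θ_z = 0.4580.
θ_z = arccos(0.4580) = 62.74°.

62.7°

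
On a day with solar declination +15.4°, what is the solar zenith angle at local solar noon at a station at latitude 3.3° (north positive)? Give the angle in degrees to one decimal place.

At local solar noon the hour angle is zero, so the zenith angle is |φ − δ| = |3.3° − (15.4°)| = 12.1°.

12.1°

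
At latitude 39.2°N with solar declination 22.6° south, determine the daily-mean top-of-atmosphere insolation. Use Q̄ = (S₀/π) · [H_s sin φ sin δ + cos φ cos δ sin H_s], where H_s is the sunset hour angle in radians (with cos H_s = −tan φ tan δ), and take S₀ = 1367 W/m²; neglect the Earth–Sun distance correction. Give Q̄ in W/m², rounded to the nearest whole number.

cos H_s = −tan(39.2°) · tan(-22.6°) = 0.3395, so H_s = arccos(0.3395) = 70.15°. In radians, H_s = 1.2243.
H_s sin φ sin δ = 1.2243 × 0.6320 × -0.3843 = -0.2974.
cos φ cos δ sin H_s = 0.7749 × 0.9232 × 0.9406 = 0.6729.
Q̄ = (1367/π) × (-0.2974 + 0.6729) = 435.13 × 0.3755 = 163.39 W/m².

163 W/m²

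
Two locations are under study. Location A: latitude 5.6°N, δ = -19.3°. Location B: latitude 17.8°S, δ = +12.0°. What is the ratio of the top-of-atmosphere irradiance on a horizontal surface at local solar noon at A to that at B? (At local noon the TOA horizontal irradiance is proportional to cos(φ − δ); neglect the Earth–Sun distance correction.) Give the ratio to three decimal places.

A: cos θ_z = cos(5.6° − (-19.3°)) = 0.9070.
B: cos θ_z = cos(-17.8° − (12.0°)) = 0.8678.
Ratio A/B = 0.9070 / 0.8678 = 1.0452.

1.045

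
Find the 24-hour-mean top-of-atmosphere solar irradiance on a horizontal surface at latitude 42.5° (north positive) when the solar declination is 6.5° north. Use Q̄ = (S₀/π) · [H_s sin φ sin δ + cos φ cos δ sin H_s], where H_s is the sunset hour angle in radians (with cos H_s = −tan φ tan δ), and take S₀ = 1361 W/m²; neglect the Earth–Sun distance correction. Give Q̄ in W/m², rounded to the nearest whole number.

371 W/m²

The sunset hour angle satisfies cos H_s = −tan φ tan δ = -0.1044, giving H_s = 95.99°. In radians, H_s = 1.6753.
H_s sin φ sin δ = 1.6753 × 0.6756 × 0.1132 = 0.1281.
cos φ cos δ sin H_s = 0.7373 × 0.9936 × 0.9945 = 0.7286.
Q̄ = (1361/π) × (0.1281 + 0.7286) = 433.22 × 0.8567 = 371.14 W/m².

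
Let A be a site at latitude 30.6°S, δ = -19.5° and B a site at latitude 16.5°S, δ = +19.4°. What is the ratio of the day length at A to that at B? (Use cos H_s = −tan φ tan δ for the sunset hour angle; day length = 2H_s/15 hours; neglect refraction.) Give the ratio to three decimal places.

A: H_s = arccos(−tan -30.6° · tan -19.5°) = 102.09°, so 2H_s/15 = 13.6120 h.
B: H_s = arccos(−tan -16.5° · tan 19.4°) = 84.01°, so 2H_s/15 = 11.2013 h.
Ratio A/B = 13.6120 / 11.2013 = 1.2152.

1.215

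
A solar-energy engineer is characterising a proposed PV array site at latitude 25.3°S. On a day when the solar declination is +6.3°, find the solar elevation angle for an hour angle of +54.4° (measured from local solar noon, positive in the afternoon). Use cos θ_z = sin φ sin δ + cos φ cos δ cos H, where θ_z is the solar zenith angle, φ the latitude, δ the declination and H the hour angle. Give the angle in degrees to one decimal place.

28.4°

cos θ_z = sin φ sin δ + cos φ cos δ cos H = (-0.4274)(0.1097) + (0.9041)(0.9940)(0.5821) = 0.4762.
θ_z = arccos(0.4762) = 61.56°, so the elevation is 90° − 61.56° = 28.44°.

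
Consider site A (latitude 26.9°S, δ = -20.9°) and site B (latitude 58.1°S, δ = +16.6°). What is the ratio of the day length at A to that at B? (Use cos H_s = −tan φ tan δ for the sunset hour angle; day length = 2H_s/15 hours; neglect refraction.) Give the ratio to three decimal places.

1.648

A: H_s = arccos(−tan -26.9° · tan -20.9°) = 101.17°, so 2H_s/15 = 13.4893 h.
B: H_s = arccos(−tan -58.1° · tan 16.6°) = 61.38°, so 2H_s/15 = 8.1840 h.
Ratio A/B = 13.4893 / 8.1840 = 1.6483.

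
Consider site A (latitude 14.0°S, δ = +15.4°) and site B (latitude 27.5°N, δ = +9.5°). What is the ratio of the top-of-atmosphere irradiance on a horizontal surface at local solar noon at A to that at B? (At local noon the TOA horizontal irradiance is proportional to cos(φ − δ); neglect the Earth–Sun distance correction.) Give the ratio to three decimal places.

A: cos θ_z = cos(-14.0° − (15.4°)) = 0.8712.
B: cos θ_z = cos(27.5° − (9.5°)) = 0.9511.
Ratio A/B = 0.8712 / 0.9511 = 0.9160.

0.916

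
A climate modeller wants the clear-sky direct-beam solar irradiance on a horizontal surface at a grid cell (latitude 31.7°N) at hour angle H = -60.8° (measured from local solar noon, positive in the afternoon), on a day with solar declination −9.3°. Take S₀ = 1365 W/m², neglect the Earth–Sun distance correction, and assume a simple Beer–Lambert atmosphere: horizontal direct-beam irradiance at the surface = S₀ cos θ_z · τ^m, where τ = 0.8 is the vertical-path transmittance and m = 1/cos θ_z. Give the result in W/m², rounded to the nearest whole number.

With φ = 31.7°, δ = -9.3°, H = -60.80°: sin φ sin δ = -0.0849, cos φ cos δ cos H = 0.4096, so cos θ_z = 0.3247.
Air mass m = 1/cos θ_z = 1/0.3247 = 3.080; τ^m = 0.8^3.080 = 0.5029.
Surface direct beam = 1365 × 0.3247 × 0.5029 = 222.89 W/m².

223 W/m²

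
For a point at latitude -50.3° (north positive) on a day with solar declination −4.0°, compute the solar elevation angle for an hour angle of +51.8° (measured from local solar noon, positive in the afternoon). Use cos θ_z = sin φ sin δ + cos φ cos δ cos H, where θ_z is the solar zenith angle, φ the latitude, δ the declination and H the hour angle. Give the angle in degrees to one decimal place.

With φ = -50.3°, δ = -4.0°, H = 51.80°: sin φ sin δ = 0.0537, cos φ cos δ cos H = 0.3941, so cos θ_z = 0.4478.
θ_z = arccos(0.4478) = 63.40°, so the elevation is 90° − 63.40° = 26.60°.

26.6°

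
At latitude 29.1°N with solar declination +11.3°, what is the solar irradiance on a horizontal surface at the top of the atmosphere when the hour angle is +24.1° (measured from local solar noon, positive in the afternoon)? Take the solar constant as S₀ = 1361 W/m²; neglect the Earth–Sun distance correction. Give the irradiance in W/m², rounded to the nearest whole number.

With φ = 29.1°, δ = 11.3°, H = 24.10°: sin φ sin δ = 0.0953, cos φ cos δ cos H = 0.7821, so cos θ_z = 0.8774.
Top-of-atmosphere irradiance = S₀ cos θ_z = 1361 × 0.8774 = 1194.14 W/m².

1194 W/m²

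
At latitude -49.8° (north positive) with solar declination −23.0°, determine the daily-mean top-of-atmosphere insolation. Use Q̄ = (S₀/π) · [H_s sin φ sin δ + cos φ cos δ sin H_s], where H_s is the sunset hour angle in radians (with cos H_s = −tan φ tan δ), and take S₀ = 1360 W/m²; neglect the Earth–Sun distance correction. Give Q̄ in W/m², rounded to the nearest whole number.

The sunset hour angle satisfies cos H_s = −tan φ tan δ = -0.5023, giving H_s = 120.15°. In radians, H_s = 2.0970.
H_s sin φ sin δ = 2.0970 × -0.7638 × -0.3907 = 0.6258.
cos φ cos δ sin H_s = 0.6455 × 0.9205 × 0.8647 = 0.5138.
Q̄ = (1360/π) × (0.6258 + 0.5138) = 432.90 × 1.1396 = 493.33 W/m².

493 W/m²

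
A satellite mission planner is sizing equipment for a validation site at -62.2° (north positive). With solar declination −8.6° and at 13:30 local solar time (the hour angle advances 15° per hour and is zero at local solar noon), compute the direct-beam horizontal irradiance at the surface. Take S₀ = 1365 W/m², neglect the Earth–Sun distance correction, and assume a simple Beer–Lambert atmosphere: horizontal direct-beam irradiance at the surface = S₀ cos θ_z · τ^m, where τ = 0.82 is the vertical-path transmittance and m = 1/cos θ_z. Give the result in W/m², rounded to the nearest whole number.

Hour angle H = 15° × (13.5 − 12) = 22.50°.
With φ = -62.2°, δ = -8.6°, H = 22.50°: sin φ sin δ = 0.1323, cos φ cos δ cos H = 0.4260, so cos θ_z = 0.5583.
Air mass m = 1/cos θ_z = 1/0.5583 = 1.791; τ^m = 0.82^1.791 = 0.7009.
Surface direct beam = 1365 × 0.5583 × 0.7009 = 534.14 W/m².

534 W/m²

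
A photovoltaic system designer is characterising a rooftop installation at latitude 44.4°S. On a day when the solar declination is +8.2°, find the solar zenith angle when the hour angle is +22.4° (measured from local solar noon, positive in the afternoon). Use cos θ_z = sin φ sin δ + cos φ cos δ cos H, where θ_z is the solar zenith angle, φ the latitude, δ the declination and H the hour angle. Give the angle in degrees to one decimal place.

cos θ_z = sin φ sin δ + cos φ cos δ cos H = (-0.6997)(0.1426) + (0.7145)(0.9898)(0.9245) = 0.5540.
θ_z = arccos(0.5540) = 56.36°.

56.4°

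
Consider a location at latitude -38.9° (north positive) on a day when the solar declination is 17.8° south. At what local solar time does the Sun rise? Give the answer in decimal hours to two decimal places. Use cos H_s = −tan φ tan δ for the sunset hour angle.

cos H_s = −tan(-38.9°) · tan(-17.8°) = -0.2591, so H_s = arccos(-0.2591) = 105.02°.
Sunrise is at 12 − H_s/15 = 12 − 7.001 = 4.999 h local solar time.

5.00 h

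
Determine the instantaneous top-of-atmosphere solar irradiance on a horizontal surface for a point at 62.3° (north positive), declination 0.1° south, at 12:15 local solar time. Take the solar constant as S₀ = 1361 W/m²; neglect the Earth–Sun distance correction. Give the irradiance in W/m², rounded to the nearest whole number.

Hour angle H = 15° × (12.25 − 12) = 3.75°.
cos θ_z = sin φ sin δ + cos φ cos δ cos H = (0.8854)(-0.0017) + (0.4648)(1.0000)(0.9979) = 0.4623.
Top-of-atmosphere irradiance = S₀ cos θ_z = 1361 × 0.4623 = 629.19 W/m².

629 W/m²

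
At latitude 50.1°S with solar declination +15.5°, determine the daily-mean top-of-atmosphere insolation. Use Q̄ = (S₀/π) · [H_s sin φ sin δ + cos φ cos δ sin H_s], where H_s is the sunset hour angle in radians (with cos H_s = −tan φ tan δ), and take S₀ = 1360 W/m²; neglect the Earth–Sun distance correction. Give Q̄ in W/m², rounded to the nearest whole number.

143 W/m²

The sunset hour angle satisfies cos H_s = −tan φ tan δ = 0.3317, giving H_s = 70.63°. In radians, H_s = 1.2327.
H_s sin φ sin δ = 1.2327 × -0.7672 × 0.2672 = -0.2527.
cos φ cos δ sin H_s = 0.6414 × 0.9636 × 0.9434 = 0.5831.
Q̄ = (1360/π) × (-0.2527 + 0.5831) = 432.90 × 0.3304 = 143.03 W/m².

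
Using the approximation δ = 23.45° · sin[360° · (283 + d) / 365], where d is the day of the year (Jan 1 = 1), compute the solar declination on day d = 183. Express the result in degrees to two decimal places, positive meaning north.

360 × (283 + 183) / 365 = 459.616°; sin(459.616°) = 0.9859.
δ = 23.45 × 0.9859 = 23.119° ≈ +23.12°.

+23.12°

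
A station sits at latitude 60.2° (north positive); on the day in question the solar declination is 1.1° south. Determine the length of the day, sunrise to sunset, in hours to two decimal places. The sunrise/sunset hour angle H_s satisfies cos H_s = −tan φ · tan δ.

−tan φ tan δ = −(1.7461)(-0.0192) = 0.0335; H_s = arccos(0.0335) = 88.08°.
Day length = 2 H_s / 15° h⁻¹ = 176.16° / 15 = 11.744 h.

11.74 hours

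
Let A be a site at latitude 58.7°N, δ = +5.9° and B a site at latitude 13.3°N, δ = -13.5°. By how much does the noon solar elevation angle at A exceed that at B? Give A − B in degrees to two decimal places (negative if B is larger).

A: 90° − |58.7 − (5.9)| = 37.20°.
B: 90° − |13.3 − (-13.5)| = 63.20°.
A − B = 37.20 − 63.20 = -26.00°.

-26.00°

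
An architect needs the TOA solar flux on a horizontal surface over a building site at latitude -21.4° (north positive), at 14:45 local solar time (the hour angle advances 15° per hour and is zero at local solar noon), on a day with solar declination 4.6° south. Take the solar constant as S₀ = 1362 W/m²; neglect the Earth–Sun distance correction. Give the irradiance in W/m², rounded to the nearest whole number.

Hour angle H = 15° × (14.75 − 12) = 41.25°.
cos θ_z = sin(-21.4°) sin(-4.6°) + cos(-21.4°) cos(-4.6°) cos(41.25°) = 0.0293 + 0.6978 = 0.7271.
Top-of-atmosphere irradiance = S₀ cos θ_z = 1362 × 0.7271 = 990.31 W/m².

990 W/m²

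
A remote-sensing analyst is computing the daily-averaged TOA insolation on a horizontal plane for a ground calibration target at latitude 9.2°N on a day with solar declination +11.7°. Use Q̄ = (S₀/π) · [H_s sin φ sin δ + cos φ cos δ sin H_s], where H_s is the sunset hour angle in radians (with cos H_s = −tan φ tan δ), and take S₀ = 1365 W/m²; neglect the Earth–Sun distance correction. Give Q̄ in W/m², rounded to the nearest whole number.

cos H_s = −tan(9.2°) · tan(11.7°) = -0.0335, so H_s = arccos(-0.0335) = 91.92°. In radians, H_s = 1.6043.
H_s sin φ sin δ = 1.6043 × 0.1599 × 0.2028 = 0.0520.
cos φ cos δ sin H_s = 0.9871 × 0.9792 × 0.9994 = 0.9660.
Q̄ = (1365/π) × (0.0520 + 0.9660) = 434.49 × 1.0180 = 442.31 W/m².

442 W/m²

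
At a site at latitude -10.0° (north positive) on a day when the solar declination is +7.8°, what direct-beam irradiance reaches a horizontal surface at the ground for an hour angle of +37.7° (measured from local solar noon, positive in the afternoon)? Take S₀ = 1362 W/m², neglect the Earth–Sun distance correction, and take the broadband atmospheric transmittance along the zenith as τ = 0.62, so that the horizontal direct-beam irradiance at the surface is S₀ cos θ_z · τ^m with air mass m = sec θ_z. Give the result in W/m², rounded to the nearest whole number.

538 W/m²

With φ = -10.0°, δ = 7.8°, H = 37.70°: sin φ sin δ = -0.0236, cos φ cos δ cos H = 0.7720, so cos θ_z = 0.7484.
Air mass m = 1/cos θ_z = 1/0.7484 = 1.336; τ^m = 0.62^1.336 = 0.5280.
Surface direct beam = 1362 × 0.7484 × 0.5280 = 538.20 W/m².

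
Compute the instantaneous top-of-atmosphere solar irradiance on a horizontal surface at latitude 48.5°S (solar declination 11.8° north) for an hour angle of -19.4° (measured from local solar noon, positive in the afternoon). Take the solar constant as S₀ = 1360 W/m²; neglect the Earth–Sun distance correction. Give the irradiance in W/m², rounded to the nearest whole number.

cos θ_z = sin φ sin δ + cos φ cos δ cos H = (-0.7490)(0.2045) + (0.6626)(0.9789)(0.9432) = 0.4586.
Top-of-atmosphere irradiance = S₀ cos θ_z = 1360 × 0.4586 = 623.70 W/m².

624 W/m²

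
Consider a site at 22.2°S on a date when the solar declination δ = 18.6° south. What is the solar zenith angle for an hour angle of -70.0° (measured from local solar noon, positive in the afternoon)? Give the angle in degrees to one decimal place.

65.1°

With φ = -22.2°, δ = -18.6°, H = -70.00°: sin φ sin δ = 0.1205, cos φ cos δ cos H = 0.3001, so cos θ_z = 0.4206.
θ_z = arccos(0.4206) = 65.13°.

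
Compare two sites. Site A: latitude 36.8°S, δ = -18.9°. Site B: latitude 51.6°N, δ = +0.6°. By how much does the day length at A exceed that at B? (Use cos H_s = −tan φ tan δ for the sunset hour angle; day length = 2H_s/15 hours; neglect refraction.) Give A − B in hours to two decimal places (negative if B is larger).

A: H_s = arccos(−tan -36.8° · tan -18.9°) = 104.84°, so 2H_s/15 = 13.9787 h.
B: H_s = arccos(−tan 51.6° · tan 0.6°) = 90.76°, so 2H_s/15 = 12.1013 h.
A − B = 13.9787 − 12.1013 = 1.8774 h.

+1.88 h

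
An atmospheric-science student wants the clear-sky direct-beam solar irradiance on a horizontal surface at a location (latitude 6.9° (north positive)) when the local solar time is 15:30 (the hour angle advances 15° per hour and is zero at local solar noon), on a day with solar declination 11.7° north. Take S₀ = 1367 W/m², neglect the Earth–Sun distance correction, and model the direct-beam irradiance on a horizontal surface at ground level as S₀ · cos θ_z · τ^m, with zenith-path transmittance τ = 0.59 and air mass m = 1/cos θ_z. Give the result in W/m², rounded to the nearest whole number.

358 W/m²

Hour angle H = 15° × (15.5 − 12) = 52.50°.
With φ = 6.9°, δ = 11.7°, H = 52.50°: sin φ sin δ = 0.0244, cos φ cos δ cos H = 0.5918, so cos θ_z = 0.6162.
Air mass m = 1/cos θ_z = 1/0.6162 = 1.623; τ^m = 0.59^1.623 = 0.4247.
Surface direct beam = 1367 × 0.6162 × 0.4247 = 357.74 W/m².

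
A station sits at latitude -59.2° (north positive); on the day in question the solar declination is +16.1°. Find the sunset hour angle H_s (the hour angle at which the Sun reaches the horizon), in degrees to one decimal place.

cos H_s = −tan(-59.2°) · tan(16.1°) = 0.4842, so H_s = arccos(0.4842) = 61.04°.

61.0°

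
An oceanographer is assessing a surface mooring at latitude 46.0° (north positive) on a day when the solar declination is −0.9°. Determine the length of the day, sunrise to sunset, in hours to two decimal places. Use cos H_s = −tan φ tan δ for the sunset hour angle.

cos H_s = −tan(46.0°) · tan(-0.9°) = 0.0163, so H_s = arccos(0.0163) = 89.07°.
Day length = 2 H_s / 15° h⁻¹ = 178.14° / 15 = 11.876 h.

11.88 hours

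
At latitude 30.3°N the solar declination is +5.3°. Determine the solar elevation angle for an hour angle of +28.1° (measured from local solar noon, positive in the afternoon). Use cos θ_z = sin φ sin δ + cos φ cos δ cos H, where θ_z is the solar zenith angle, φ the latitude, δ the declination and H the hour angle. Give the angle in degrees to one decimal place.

cos θ_z = sin(30.3°) sin(5.3°) + cos(30.3°) cos(5.3°) cos(28.10°) = 0.0466 + 0.7584 = 0.8050.
θ_z = arccos(0.8050) = 36.39°, so the elevation is 90° − 36.39° = 53.61°.

53.6°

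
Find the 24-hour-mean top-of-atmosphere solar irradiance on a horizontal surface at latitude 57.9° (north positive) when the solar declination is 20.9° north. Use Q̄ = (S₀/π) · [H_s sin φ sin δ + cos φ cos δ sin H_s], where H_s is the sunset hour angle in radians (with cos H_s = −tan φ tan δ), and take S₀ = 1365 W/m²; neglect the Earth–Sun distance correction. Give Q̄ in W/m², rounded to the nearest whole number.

463 W/m²

−tan φ tan δ = −(1.5941)(0.3819) = -0.6088; H_s = arccos(-0.6088) = 127.50°. In radians, H_s = 2.2253.
H_s sin φ sin δ = 2.2253 × 0.8471 × 0.3567 = 0.6724.
cos φ cos δ sin H_s = 0.5314 × 0.9342 × 0.7934 = 0.3939.
Q̄ = (1365/π) × (0.6724 + 0.3939) = 434.49 × 1.0663 = 463.30 W/m².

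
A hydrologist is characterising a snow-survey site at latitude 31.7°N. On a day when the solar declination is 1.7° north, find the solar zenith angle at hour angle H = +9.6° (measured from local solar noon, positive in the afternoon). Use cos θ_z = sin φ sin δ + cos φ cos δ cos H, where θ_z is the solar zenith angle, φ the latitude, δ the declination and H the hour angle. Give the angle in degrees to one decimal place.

31.3°

cos θ_z = sin(31.7°) sin(1.7°) + cos(31.7°) cos(1.7°) cos(9.60°) = 0.0156 + 0.8385 = 0.8541.
θ_z = arccos(0.8541) = 31.34°.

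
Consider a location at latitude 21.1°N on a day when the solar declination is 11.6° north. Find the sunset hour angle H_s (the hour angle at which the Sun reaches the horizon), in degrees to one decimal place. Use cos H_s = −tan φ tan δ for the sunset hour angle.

94.5°

The sunset hour angle satisfies cos H_s = −tan φ tan δ = -0.0792, giving H_s = 94.54°.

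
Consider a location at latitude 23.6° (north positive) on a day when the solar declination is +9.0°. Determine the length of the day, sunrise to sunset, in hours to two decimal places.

−tan φ tan δ = −(0.4369)(0.1584) = -0.0692; H_s = arccos(-0.0692) = 93.97°.
Day length = 2 H_s / 15° h⁻¹ = 187.94° / 15 = 12.529 h.

12.53 hours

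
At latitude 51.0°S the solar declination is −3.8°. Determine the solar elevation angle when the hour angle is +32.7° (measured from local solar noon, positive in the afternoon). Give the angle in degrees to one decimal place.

35.4°

cos θ_z = sin φ sin δ + cos φ cos δ cos H = (-0.7771)(-0.0663) + (0.6293)(0.9978)(0.8415) = 0.5799.
θ_z = arccos(0.5799) = 54.56°, so the elevation is 90° − 54.56° = 35.44°.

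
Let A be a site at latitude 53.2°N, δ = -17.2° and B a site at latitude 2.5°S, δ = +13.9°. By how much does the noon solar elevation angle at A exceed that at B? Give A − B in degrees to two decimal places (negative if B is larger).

A: 90° − |53.2 − (-17.2)| = 19.60°.
B: 90° − |-2.5 − (13.9)| = 73.60°.
A − B = 19.60 − 73.60 = -54.00°.

-54.00°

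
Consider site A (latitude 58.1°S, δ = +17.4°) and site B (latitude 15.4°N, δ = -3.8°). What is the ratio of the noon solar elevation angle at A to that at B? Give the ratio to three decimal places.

A: 90° − |-58.1 − (17.4)| = 14.50°.
B: 90° − |15.4 − (-3.8)| = 70.80°.
Ratio A/B = 14.5000 / 70.8000 = 0.2048.

0.205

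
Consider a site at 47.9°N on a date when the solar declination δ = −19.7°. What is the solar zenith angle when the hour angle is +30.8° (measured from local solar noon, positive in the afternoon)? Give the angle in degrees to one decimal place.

73.0°

cos θ_z = sin(47.9°) sin(-19.7°) + cos(47.9°) cos(-19.7°) cos(30.80°) = -0.2501 + 0.5422 = 0.2921.
θ_z = arccos(0.2921) = 73.02°.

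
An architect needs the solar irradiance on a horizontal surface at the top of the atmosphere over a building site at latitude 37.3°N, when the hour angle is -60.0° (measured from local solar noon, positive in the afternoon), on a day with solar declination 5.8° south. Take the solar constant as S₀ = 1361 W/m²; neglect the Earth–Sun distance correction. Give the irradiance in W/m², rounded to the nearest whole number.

455 W/m²

cos θ_z = sin φ sin δ + cos φ cos δ cos H = (0.6060)(-0.1011) + (0.7955)(0.9949)(0.5000) = 0.3345.
Top-of-atmosphere irradiance = S₀ cos θ_z = 1361 × 0.3345 = 455.25 W/m².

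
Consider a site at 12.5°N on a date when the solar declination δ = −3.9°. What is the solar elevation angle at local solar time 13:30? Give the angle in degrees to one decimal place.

Hour angle H = 15° × (13.5 − 12) = 22.50°.
cos θ_z = sin φ sin δ + cos φ cos δ cos H = (0.2164)(-0.0680) + (0.9763)(0.9977)(0.9239) = 0.8852.
θ_z = arccos(0.8852) = 27.72°, so the elevation is 90° − 27.72° = 62.28°.

62.3°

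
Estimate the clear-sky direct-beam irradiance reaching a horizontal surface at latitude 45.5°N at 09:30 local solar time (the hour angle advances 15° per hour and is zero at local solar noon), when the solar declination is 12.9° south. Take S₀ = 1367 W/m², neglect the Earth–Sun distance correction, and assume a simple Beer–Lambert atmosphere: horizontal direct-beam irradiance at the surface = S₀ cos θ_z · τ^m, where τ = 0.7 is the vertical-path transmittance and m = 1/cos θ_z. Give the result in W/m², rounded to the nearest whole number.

206 W/m²

Hour angle H = 15° × (9.5 − 12) = -37.50°.
cos θ_z = sin(45.5°) sin(-12.9°) + cos(45.5°) cos(-12.9°) cos(-37.50°) = -0.1592 + 0.5420 = 0.3828.
Air mass m = 1/cos θ_z = 1/0.3828 = 2.612; τ^m = 0.7^2.612 = 0.3939.
Surface direct beam = 1367 × 0.3828 × 0.3939 = 206.12 W/m².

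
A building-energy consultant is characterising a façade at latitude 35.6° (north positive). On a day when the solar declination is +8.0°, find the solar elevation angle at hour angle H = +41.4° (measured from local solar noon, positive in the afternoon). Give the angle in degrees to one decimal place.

cos θ_z = sin φ sin δ + cos φ cos δ cos H = (0.5821)(0.1392) + (0.8131)(0.9903)(0.7501) = 0.6850.
θ_z = arccos(0.6850) = 46.76°, so the elevation is 90° − 46.76° = 43.24°.

43.2°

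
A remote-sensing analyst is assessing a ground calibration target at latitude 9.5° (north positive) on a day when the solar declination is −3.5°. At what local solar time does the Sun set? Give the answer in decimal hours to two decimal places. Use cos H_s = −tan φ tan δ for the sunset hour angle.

17.96 h

−tan φ tan δ = −(0.1673)(-0.0612) = 0.0102; H_s = arccos(0.0102) = 89.42°.
Sunset is at 12 + H_s/15 = 12 + 5.961 = 17.961 h local solar time.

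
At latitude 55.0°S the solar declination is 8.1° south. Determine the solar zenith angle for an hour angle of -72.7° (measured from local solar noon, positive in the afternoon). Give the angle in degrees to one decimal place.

cos θ_z = sin φ sin δ + cos φ cos δ cos H = (-0.8192)(-0.1409) + (0.5736)(0.9900)(0.2974) = 0.2843.
θ_z = arccos(0.2843) = 73.48°.

73.5°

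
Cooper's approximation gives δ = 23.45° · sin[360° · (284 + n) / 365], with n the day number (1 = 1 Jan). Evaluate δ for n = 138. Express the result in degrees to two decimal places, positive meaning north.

+19.49°

360 × (284 + 138) / 365 = 416.219°; sin(416.219°) = 0.8312.
δ = 23.45 × 0.8312 = 19.492° ≈ +19.49°.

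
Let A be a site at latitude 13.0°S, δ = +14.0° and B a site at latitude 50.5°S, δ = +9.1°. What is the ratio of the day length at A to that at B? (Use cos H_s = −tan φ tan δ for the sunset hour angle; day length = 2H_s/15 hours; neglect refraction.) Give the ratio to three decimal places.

A: H_s = arccos(−tan -13.0° · tan 14.0°) = 86.70°, so 2H_s/15 = 11.5600 h.
B: H_s = arccos(−tan -50.5° · tan 9.1°) = 78.80°, so 2H_s/15 = 10.5067 h.
Ratio A/B = 11.5600 / 10.5067 = 1.1003.

1.100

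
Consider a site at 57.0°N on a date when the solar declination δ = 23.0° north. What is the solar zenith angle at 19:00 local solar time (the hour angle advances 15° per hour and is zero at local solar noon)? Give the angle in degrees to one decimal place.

78.6°

Hour angle H = 15° × (19 − 12) = 105.00°.
cos θ_z = sin(57.0°) sin(23.0°) + cos(57.0°) cos(23.0°) cos(105.00°) = 0.3277 + -0.1298 = 0.1979.
θ_z = arccos(0.1979) = 78.59°.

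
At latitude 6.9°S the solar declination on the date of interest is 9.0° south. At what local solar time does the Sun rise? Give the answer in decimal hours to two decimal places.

5.93 h

−tan φ tan δ = −(-0.1210)(-0.1584) = -0.0192; H_s = arccos(-0.0192) = 91.10°.
Sunrise is at 12 − H_s/15 = 12 − 6.073 = 5.927 h local solar time.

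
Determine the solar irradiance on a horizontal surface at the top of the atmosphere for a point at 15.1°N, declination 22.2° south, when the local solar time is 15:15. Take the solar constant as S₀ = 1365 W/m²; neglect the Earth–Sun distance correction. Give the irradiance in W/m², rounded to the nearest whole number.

670 W/m²

Hour angle H = 15° × (15.25 − 12) = 48.75°.
cos θ_z = sin φ sin δ + cos φ cos δ cos H = (0.2605)(-0.3778) + (0.9655)(0.9259)(0.6593) = 0.4910.
Top-of-atmosphere irradiance = S₀ cos θ_z = 1365 × 0.4910 = 670.22 W/m².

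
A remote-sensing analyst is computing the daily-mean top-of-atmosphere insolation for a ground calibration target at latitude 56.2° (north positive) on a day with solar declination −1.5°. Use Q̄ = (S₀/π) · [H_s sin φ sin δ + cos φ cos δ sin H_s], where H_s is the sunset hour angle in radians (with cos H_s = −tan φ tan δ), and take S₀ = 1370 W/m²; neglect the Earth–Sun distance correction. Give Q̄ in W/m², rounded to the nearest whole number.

228 W/m²

cos H_s = −tan(56.2°) · tan(-1.5°) = 0.0391, so H_s = arccos(0.0391) = 87.76°. In radians, H_s = 1.5317.
H_s sin φ sin δ = 1.5317 × 0.8310 × -0.0262 = -0.0333.
cos φ cos δ sin H_s = 0.5563 × 0.9997 × 0.9992 = 0.5557.
Q̄ = (1370/π) × (-0.0333 + 0.5557) = 436.08 × 0.5224 = 227.81 W/m².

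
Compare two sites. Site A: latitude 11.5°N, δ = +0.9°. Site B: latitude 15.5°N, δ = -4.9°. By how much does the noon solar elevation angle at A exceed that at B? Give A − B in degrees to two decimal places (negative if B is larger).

A: 90° − |11.5 − (0.9)| = 79.40°.
B: 90° − |15.5 − (-4.9)| = 69.60°.
A − B = 79.40 − 69.60 = 9.80°.

+9.80°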